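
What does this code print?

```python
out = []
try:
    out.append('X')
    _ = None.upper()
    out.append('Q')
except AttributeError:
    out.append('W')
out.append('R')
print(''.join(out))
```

Execution trace: 'X' (try body) → 'W' (except AttributeError) → 'R' (after the try/except). Output: XWR

Answer: XWR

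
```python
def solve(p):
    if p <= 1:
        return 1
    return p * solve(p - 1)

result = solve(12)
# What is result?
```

solve(12) = 12 * 11 * 10 * 9 * 8 * 7 * 6 * 5 * 4 * 3 * 2 * 1 = 479001600

Answer: 479001600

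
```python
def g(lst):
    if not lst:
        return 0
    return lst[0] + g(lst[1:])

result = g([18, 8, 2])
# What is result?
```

18 + 8 + 2 + 0 = 28

Answer: 28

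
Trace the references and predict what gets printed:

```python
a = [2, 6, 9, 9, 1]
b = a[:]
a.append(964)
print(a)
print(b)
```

Key concept: slice [:] creates copy.
Step by step:
`a = [2, 6, 9, 9, 1]` → a = [2, 6, 9, 9, 1]
`b = a[:]` → b = [2, 6, 9, 9, 1]
`a.append(964)` → a = [2, 6, 9, 9, 1, 964]
`print(a)` → prints [2, 6, 9, 9, 1, 964]
`print(b)` → prints [2, 6, 9, 9, 1]

Answer:
[2, 6, 9, 9, 1, 964]
[2, 6, 9, 9, 1]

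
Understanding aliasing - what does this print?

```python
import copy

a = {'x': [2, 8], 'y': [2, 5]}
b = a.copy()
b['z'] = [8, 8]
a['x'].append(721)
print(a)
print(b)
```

Key concept: shallow copy of dict with mutable values.
Step by step:
`a = {'x': [2, 8], 'y': [2, 5]}` → a = {'x': [2, 8], 'y': [2, 5]}
`b = a.copy()` → b = {'x': [2, 8], 'y': [2, 5]}
`b['z'] = [8, 8]` → b = {'x': [2, 8], 'y': [2, 5], 'z': [8, 8]}
`a['x'].append(721)` → a = {'x': [2, 8, 721], 'y': [2, 5]}; b = {'x': [2, 8, 721], 'y': [2, 5], 'z': [8, 8]}
`print(a)` → prints {'x': [2, 8, 721], 'y': [2, 5]}
`print(b)` → prints {'x': [2, 8, 721], 'y': [2, 5], 'z': [8, 8]}

Answer:
{'x': [2, 8, 721], 'y': [2, 5]}
{'x': [2, 8, 721], 'y': [2, 5], 'z': [8, 8]}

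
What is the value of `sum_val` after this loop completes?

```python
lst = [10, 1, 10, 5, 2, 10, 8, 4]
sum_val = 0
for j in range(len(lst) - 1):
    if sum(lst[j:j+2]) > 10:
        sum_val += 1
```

Count windows with sum > 10
`sum_val` takes the values: 0 → 1 → 2 → 3 → 4 → 5 → 6

Answer: 6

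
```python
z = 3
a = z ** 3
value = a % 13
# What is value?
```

Trace:
`z = 3` → z = 3
`a = z ** 3` → a = 27
`value = a % 13` → value = 1
So value = 1

Answer: 1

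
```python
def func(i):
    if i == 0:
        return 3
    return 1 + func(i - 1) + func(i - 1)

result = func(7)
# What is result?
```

func(i) = 1 + 2·func(i-1), func(0)=3. Closed form: (3+1)·2^7 - 1 = 511.

Answer: 511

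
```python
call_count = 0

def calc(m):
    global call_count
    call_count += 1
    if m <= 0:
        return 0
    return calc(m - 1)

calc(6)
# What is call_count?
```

Linear recursion stepping by 1: 7 calls from m=6 down to ≤0.

Answer: 7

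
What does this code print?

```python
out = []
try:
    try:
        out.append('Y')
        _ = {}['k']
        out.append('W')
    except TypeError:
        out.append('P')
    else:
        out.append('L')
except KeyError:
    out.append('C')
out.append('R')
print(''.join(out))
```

Execution trace: 'Y' (try body) → 'C' (outer except KeyError) → 'R' (after the try/except). Output: YCR

Answer: YCR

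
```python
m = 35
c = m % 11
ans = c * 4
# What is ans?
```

Trace:
`m = 35` → m = 35
`c = m % 11` → c = 2
`ans = c * 4` → ans = 8
So ans = 8

Answer: 8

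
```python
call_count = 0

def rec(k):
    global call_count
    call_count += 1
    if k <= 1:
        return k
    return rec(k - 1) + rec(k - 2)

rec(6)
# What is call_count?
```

Calls(k) = 1 + Calls(k-1) + Calls(k-2); Calls(0)=Calls(1)=1. For k=6 this gives 25.

Answer: 25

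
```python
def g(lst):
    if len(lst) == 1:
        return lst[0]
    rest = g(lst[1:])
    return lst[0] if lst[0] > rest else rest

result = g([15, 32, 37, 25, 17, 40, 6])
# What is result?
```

Recursive max over [15, 32, 37, 25, 17, 40, 6] = 40

Answer: 40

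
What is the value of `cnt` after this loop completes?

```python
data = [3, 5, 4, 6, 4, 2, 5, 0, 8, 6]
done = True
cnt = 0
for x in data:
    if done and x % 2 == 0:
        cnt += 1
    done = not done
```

Count even values at even positions
`cnt` takes the values: 0 → 1 → 2 → 3

Answer: 3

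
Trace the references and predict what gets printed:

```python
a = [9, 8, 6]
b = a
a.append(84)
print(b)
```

Key concept: basic list aliasing.
Step by step:
`a = [9, 8, 6]` → a = [9, 8, 6]
`b = a` → b = [9, 8, 6] (same object as a)
`a.append(84)` → a = [9, 8, 6, 84] (same object as b); b = [9, 8, 6, 84] (same object as a)
`print(b)` → prints [9, 8, 6, 84]

Answer: [9, 8, 6, 84]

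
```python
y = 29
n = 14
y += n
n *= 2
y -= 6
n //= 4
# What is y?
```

Trace:
`y = 29` → y = 29
`n = 14` → n = 14
`y += n` → y = 43
`n *= 2` → n = 28
`y -= 6` → y = 37
`n //= 4` → n = 7
So y = 37

Answer: 37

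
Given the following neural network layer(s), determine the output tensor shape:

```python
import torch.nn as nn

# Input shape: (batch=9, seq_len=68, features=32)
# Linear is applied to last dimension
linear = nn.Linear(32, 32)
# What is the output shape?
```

Input: (9, 68, 32) -> Output: (9, 68, 32)

Answer: (9, 68, 32)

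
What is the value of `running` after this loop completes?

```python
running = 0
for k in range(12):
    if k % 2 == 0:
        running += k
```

Sum of even numbers 0 to 11
`running` takes the values: 0 → 2 → 6 → 12 → 20 → 30

Answer: 30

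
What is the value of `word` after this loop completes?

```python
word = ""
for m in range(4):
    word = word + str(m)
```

Concatenate digits 0 to 3
`word` takes the values: "" → "0" → "01" → "012" → "0123"

Answer: "0123"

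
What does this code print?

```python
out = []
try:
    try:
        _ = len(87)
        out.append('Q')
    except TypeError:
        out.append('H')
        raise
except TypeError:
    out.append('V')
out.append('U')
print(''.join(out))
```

Execution trace: 'H' (inner except TypeError) → 'V' (outer except TypeError) → 'U' (after the try/except). Output: HVU

Answer: HVU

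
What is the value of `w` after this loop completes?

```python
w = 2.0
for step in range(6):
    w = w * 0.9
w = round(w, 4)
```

Exponential decay: 2.0 * 0.9^6
`w` takes the values: 2.0 → 1.8 → 1.62 → 1.458 → 1.3122 → 1.18098 → 1.062882 → 1.0629

Answer: 1.0629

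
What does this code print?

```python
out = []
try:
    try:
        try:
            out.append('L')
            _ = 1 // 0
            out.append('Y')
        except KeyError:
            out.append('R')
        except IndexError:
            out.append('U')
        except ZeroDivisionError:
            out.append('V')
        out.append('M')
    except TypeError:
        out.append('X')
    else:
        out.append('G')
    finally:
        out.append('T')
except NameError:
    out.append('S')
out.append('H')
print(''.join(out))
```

Execution trace: 'L' (inner try body) → 'V' (inner except ZeroDivisionError) → 'M' (try body, no exception) → 'G' (else) → 'T' (finally) → 'H' (after the try/except). Output: LVMGTH

Answer: LVMGTH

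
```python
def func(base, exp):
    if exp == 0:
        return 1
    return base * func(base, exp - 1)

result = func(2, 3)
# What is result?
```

func(2, 3) = 2 * 2 * 2 = 8

Answer: 8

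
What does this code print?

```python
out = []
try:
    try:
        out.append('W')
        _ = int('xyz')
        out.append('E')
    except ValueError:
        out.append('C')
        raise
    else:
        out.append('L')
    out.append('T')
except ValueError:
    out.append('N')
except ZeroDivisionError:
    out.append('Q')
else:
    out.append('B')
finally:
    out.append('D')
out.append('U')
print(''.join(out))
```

Execution trace: 'W' (inner try body) → 'C' (inner except ValueError) → 'N' (except ValueError) → 'D' (finally) → 'U' (after the try/except). Output: WCNDU

Answer: WCNDU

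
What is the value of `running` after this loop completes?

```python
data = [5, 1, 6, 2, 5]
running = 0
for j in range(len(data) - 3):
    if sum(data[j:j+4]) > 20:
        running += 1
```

Count windows with sum > 20
`running` takes the values: 0

Answer: 0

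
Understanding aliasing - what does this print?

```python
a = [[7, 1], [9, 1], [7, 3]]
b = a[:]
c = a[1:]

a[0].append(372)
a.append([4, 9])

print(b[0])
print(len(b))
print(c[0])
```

Key concept: slice with nested mutation.
Step by step:
`a = [[7, 1], [9, 1], [7, 3]]` → a = [[7, 1], [9, 1], [7, 3]]
`b = a[:]` → b = [[7, 1], [9, 1], [7, 3]]
`c = a[1:]` → c = [[9, 1], [7, 3]]
`a[0].append(372)` → a = [[7, 1, 372], [9, 1], [7, 3]]; b = [[7, 1, 372], [9, 1], [7, 3]]
`a.append([4, 9])` → a = [[7, 1, 372], [9, 1], [7, 3], [4, 9]]
`print(b[0])` → prints [7, 1, 372]
`print(len(b))` → prints 3
`print(c[0])` → prints [9, 1]

Answer:
[7, 1, 372]
3
[9, 1]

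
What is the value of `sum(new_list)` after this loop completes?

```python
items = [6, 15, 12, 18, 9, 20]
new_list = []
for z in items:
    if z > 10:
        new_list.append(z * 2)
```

Sum of doubled values > 10
`new_list` takes the values: [] → [30] → [30, 24] → [30, 24, 36] → [30, 24, 36, 40]
So `sum(new_list)` = 130

Answer: 130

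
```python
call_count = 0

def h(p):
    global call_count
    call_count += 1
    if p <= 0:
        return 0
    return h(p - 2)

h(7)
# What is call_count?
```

Linear recursion stepping by 2: 5 calls from p=7 down to ≤0.

Answer: 5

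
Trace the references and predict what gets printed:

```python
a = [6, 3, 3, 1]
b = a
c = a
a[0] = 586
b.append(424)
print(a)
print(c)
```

Key concept: multiple aliases.
Step by step:
`a = [6, 3, 3, 1]` → a = [6, 3, 3, 1]
`b = a` → b = [6, 3, 3, 1] (same object as a)
`c = a` → c = [6, 3, 3, 1] (same object as a, b)
`a[0] = 586` → a = [586, 3, 3, 1] (same object as b, c); b = [586, 3, 3, 1] (same object as a, c); c = [586, 3, 3, 1] (same object as a, b)
`b.append(424)` → a = [586, 3, 3, 1, 424] (same object as b, c); b = [586, 3, 3, 1, 424] (same object as a, c); c = [586, 3, 3, 1, 424] (same object as a, b)
`print(a)` → prints [586, 3, 3, 1, 424]
`print(c)` → prints [586, 3, 3, 1, 424]

Answer:
[586, 3, 3, 1, 424]
[586, 3, 3, 1, 424]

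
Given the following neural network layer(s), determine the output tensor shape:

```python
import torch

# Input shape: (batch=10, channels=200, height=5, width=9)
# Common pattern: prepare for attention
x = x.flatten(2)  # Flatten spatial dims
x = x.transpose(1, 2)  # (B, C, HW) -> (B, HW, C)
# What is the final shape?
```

Input: (10, 200, 5, 9) -> after flatten(2): (10, 200, 45) -> Output: (10, 45, 200)

Answer: (10, 45, 200)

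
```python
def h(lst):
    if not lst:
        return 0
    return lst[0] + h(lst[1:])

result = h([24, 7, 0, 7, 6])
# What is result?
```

24 + 7 + 0 + 7 + 6 + 0 = 44

Answer: 44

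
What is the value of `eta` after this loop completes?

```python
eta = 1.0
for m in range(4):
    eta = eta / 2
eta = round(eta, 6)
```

Halving LR 4 times: 1 / 2^4
`eta` takes the values: 1.0 → 0.5 → 0.25 → 0.125 → 0.0625

Answer: 0.0625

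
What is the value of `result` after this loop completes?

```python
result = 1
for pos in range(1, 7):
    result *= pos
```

6! = 720
`result` takes the values: 1 → 2 → 6 → 24 → 120 → 720

Answer: 720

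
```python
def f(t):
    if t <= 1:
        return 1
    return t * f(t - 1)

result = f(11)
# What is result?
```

f(11) = 11 * 10 * 9 * 8 * 7 * 6 * 5 * 4 * 3 * 2 * 1 = 39916800

Answer: 39916800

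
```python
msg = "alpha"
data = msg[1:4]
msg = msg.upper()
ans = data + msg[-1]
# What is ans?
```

Trace:
`msg = "alpha"` → msg = 'alpha'
`data = msg[1:4]` → data = 'lph'
`msg = msg.upper()` → msg = 'ALPHA'
`ans = data + msg[-1]` → ans = 'lphA'
So ans = 'lphA'

Answer: 'lphA'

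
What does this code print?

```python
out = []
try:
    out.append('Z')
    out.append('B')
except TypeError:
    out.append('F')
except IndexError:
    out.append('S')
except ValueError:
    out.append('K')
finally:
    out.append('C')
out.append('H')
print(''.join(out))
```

Execution trace: 'Z' (try body) → 'B' (try body, no exception) → 'C' (finally) → 'H' (after the try/except). Output: ZBCH

Answer: ZBCH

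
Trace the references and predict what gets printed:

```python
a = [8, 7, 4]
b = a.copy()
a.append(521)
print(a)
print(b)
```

Key concept: list.copy() creates independent copy.
Step by step:
`a = [8, 7, 4]` → a = [8, 7, 4]
`b = a.copy()` → b = [8, 7, 4]
`a.append(521)` → a = [8, 7, 4, 521]
`print(a)` → prints [8, 7, 4, 521]
`print(b)` → prints [8, 7, 4]

Answer:
[8, 7, 4, 521]
[8, 7, 4]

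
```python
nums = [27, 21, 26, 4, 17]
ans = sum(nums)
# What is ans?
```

Trace:
`nums = [27, 21, 26, 4, 17]` → nums = [27, 21, 26, 4, 17]
`ans = sum(nums)` → ans = 95
So ans = 95

Answer: 95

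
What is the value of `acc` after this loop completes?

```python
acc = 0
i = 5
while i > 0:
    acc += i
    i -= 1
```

Sum 5 down to 1
`acc` takes the values: 0 → 5 → 9 → 12 → 14 → 15

Answer: 15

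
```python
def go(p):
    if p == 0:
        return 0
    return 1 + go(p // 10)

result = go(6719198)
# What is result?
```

Count of digits of 6719198: 7

Answer: 7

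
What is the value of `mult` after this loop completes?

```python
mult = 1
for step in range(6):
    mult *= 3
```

3^6 = 729
`mult` takes the values: 1 → 3 → 9 → 27 → 81 → 243 → 729

Answer: 729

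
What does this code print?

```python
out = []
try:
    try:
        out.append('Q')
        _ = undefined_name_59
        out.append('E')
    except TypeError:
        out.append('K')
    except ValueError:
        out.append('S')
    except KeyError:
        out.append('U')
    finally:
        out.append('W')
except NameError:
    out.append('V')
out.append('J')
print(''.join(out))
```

Execution trace: 'Q' (try body) → 'W' (finally) → 'V' (outer except NameError) → 'J' (after the try/except). Output: QWVJ

Answer: QWVJ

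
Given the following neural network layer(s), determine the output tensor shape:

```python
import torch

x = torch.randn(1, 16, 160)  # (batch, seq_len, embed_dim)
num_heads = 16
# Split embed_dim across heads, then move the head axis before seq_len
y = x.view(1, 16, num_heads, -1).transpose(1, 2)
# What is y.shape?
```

Input: (1, 16, 160) -> head_dim = 160 // 16 = 10; after view: (1, 16, 16, 10) -> after transpose(1, 2): (1, 16, 16, 10) -> Output: (1, 16, 16, 10)

Answer: (1, 16, 16, 10)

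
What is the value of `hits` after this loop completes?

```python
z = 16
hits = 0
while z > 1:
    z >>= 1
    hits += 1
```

Count right shifts until 1
`hits` takes the values: 0 → 1 → 2 → 3 → 4

Answer: 4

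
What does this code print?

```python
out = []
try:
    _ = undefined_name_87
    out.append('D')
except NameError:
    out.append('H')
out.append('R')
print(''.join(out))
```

Execution trace: 'H' (except NameError) → 'R' (after the try/except). Output: HR

Answer: HR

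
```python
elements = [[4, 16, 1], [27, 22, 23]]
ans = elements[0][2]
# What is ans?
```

Trace:
`elements = [[4, 16, 1], [27, 22, 23]]` → elements = [[4, 16, 1], [27, 22, 23]]
`ans = elements[0][2]` → ans = 1
So ans = 1

Answer: 1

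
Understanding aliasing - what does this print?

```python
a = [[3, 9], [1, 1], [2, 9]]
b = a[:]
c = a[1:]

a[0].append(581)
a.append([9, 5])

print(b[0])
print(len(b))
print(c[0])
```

Key concept: slice with nested mutation.
Step by step:
`a = [[3, 9], [1, 1], [2, 9]]` → a = [[3, 9], [1, 1], [2, 9]]
`b = a[:]` → b = [[3, 9], [1, 1], [2, 9]]
`c = a[1:]` → c = [[1, 1], [2, 9]]
`a[0].append(581)` → a = [[3, 9, 581], [1, 1], [2, 9]]; b = [[3, 9, 581], [1, 1], [2, 9]]
`a.append([9, 5])` → a = [[3, 9, 581], [1, 1], [2, 9], [9, 5]]
`print(b[0])` → prints [3, 9, 581]
`print(len(b))` → prints 3
`print(c[0])` → prints [1, 1]

Answer:
[3, 9, 581]
3
[1, 1]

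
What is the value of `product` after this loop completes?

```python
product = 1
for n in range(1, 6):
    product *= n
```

5! = 120
`product` takes the values: 1 → 2 → 6 → 24 → 120

Answer: 120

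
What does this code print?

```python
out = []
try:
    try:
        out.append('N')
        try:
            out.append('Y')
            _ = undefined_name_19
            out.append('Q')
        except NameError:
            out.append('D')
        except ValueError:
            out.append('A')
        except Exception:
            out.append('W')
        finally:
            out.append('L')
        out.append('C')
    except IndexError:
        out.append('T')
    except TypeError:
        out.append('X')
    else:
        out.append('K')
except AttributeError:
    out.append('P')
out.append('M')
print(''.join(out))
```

Execution trace: 'N' (try body) → 'Y' (inner try body) → 'D' (inner except NameError) → 'L' (inner finally) → 'C' (try body, no exception) → 'K' (else) → 'M' (after the try/except). Output: NYDLCKM

Answer: NYDLCKM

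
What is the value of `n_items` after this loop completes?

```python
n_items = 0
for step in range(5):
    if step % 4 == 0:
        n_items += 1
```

Count numbers divisible by 4 in range(5)
`n_items` takes the values: 0 → 1 → 2

Answer: 2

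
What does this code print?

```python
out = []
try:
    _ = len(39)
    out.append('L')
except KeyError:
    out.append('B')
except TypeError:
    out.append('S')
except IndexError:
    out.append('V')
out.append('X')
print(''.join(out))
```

Execution trace: 'S' (except TypeError) → 'X' (after the try/except). Output: SX

Answer: SX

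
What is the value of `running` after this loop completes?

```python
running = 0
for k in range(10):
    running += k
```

Sum of 0 to 9 = 45
`running` takes the values: 0 → 1 → 3 → 6 → 10 → 15 → 21 → 28 → 36 → 45

Answer: 45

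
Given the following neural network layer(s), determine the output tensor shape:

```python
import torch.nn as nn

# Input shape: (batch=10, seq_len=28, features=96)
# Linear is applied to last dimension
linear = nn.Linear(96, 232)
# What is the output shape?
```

Input: (10, 28, 96) -> Output: (10, 28, 232)

Answer: (10, 28, 232)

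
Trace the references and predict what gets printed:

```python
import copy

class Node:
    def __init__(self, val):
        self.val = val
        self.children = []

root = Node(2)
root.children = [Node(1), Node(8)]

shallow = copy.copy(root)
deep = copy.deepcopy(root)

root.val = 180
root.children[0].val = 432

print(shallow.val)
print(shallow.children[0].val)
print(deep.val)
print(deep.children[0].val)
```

Key concept: deep copy with custom objects.
Step by step:
`root = Node(2)` → root = Node(val=2, children=[])
`root.children = [Node(1), Node(8)]` → root = Node(val=2, children=[Node(val=1, children=[]), Node(val=8, children=[])])
`shallow = copy.copy(root)` → shallow = Node(val=2, children=[Node(val=1, children=[]), Node(val=8, children=[])])
`deep = copy.deepcopy(root)` → deep = Node(val=2, children=[Node(val=1, children=[]), Node(val=8, children=[])])
`root.val = 180` → root = Node(val=180, children=[Node(val=1, children=[]), Node(val=8, children=[])])
`root.children[0].val = 432` → root = Node(val=180, children=[Node(val=432, children=[]), Node(val=8, children=[])]); shallow = Node(val=2, children=[Node(val=432, children=[]), Node(val=8, children=[])])
`print(shallow.val)` → prints 2
`print(shallow.children[0].val)` → prints 432
`print(deep.val)` → prints 2
`print(deep.children[0].val)` → prints 1

Answer:
2
432
2
1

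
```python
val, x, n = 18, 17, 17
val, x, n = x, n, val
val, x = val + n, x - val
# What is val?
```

Trace:
`val, x, n = 18, 17, 17` → val = 18; x = 17; n = 17
`val, x, n = x, n, val` → val = 17; x = 17; n = 18
`val, x = val + n, x - val` → val = 35; x = 0
So val = 35

Answer: 35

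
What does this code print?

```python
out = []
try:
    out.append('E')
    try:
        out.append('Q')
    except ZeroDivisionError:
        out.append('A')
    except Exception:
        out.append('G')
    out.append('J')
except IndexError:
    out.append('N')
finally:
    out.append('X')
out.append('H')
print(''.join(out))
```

Execution trace: 'E' (try body) → 'Q' (inner try body, no exception) → 'J' (try body, no exception) → 'X' (finally) → 'H' (after the try/except). Output: EQJXH

Answer: EQJXH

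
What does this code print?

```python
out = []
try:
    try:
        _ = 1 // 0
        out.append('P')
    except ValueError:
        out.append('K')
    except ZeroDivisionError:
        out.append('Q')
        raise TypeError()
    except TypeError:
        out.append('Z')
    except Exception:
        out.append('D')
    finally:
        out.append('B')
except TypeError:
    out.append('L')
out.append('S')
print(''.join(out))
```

Execution trace: 'Q' (inner except ZeroDivisionError) → 'B' (inner finally) → 'L' (outer except TypeError) → 'S' (after the try/except). Output: QBLS

Answer: QBLS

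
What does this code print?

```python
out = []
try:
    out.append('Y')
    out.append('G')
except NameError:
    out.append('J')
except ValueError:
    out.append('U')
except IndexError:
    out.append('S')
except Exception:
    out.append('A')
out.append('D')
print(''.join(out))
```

Execution trace: 'Y' (try body) → 'G' (try body, no exception) → 'D' (after the try/except). Output: YGD

Answer: YGD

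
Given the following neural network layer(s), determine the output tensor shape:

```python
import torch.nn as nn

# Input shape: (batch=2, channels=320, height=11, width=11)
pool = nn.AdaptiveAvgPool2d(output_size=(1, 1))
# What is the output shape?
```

Input: (2, 320, 11, 11) -> Output: (2, 320, 1, 1)

Answer: (2, 320, 1, 1)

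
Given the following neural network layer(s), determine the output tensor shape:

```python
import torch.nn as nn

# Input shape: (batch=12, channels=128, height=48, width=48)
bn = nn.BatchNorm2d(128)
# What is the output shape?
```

Input: (12, 128, 48, 48) -> Output: (12, 128, 48, 48)

Answer: (12, 128, 48, 48)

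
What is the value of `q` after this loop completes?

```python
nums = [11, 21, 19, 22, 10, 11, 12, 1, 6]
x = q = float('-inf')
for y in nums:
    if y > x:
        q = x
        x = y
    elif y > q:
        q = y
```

Second largest (with repeats) in [11, 21, 19, 22, 10, 11, 12, 1, 6]
`q` takes the values: -inf → 11 → 19 → 21

Answer: 21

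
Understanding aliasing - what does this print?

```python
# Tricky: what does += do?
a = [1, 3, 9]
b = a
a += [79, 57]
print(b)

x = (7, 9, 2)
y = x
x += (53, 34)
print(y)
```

Key concept: += behavior differs for mutable vs immutable.
Step by step:
`a = [1, 3, 9]` → a = [1, 3, 9]
`b = a` → b = [1, 3, 9] (same object as a)
`a += [79, 57]` → a = [1, 3, 9, 79, 57] (same object as b); b = [1, 3, 9, 79, 57] (same object as a)
`print(b)` → prints [1, 3, 9, 79, 57]
`x = (7, 9, 2)` → x = (7, 9, 2)
`y = x` → y = (7, 9, 2)
`x += (53, 34)` → x = (7, 9, 2, 53, 34)
`print(y)` → prints (7, 9, 2)

Answer:
[1, 3, 9, 79, 57]
(7, 9, 2)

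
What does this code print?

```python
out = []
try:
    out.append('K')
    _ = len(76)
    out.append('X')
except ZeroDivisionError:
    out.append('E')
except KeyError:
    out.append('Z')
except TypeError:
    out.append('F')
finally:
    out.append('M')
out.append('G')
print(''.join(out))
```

Execution trace: 'K' (try body) → 'F' (except TypeError) → 'M' (finally) → 'G' (after the try/except). Output: KFMG

Answer: KFMG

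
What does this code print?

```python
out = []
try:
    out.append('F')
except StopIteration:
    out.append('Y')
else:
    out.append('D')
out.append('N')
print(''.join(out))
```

Execution trace: 'F' (try body, no exception) → 'D' (else) → 'N' (after the try/except). Output: FDN

Answer: FDN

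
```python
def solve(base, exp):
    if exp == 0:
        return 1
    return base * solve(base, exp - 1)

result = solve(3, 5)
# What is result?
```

solve(3, 5) = 3 * 3 * 3 * 3 * 3 = 243

Answer: 243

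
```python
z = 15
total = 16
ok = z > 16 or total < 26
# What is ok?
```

Trace:
`z = 15` → z = 15
`total = 16` → total = 16
`ok = z > 16 or total < 26` → ok = True
So ok = True

Answer: True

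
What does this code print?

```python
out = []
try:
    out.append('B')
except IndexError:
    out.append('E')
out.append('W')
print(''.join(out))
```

Execution trace: 'B' (try body, no exception) → 'W' (after the try/except). Output: BW

Answer: BW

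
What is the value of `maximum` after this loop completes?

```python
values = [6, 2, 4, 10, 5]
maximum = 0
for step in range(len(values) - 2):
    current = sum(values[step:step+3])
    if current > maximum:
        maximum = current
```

Max sum of 3-element window in [6, 2, 4, 10, 5]
`maximum` takes the values: 0 → 12 → 16 → 19

Answer: 19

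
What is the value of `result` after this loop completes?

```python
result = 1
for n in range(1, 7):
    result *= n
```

6! = 720
`result` takes the values: 1 → 2 → 6 → 24 → 120 → 720

Answer: 720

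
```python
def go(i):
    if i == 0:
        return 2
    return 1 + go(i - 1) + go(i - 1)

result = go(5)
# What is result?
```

go(i) = 1 + 2·go(i-1), go(0)=2. Closed form: (2+1)·2^5 - 1 = 95.

Answer: 95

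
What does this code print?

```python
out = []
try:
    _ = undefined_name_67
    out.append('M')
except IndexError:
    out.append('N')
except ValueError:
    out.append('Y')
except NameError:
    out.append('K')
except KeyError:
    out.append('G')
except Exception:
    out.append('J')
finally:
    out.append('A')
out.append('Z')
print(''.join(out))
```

Execution trace: 'K' (except NameError) → 'A' (finally) → 'Z' (after the try/except). Output: KAZ

Answer: KAZ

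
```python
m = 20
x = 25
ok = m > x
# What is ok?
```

Trace:
`m = 20` → m = 20
`x = 25` → x = 25
`ok = m > x` → ok = False
So ok = False

Answer: False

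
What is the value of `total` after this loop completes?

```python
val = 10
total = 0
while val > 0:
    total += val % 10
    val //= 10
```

Sum digits of 10
`total` takes the values: 0 → 1

Answer: 1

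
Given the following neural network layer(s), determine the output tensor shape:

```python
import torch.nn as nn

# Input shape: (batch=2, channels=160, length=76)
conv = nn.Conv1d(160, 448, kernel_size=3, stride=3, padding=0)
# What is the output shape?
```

Input: (2, 160, 76) -> Output: (2, 448, 25)

Answer: (2, 448, 25)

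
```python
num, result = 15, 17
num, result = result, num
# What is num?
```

Trace:
`num, result = 15, 17` → num = 15; result = 17
`num, result = result, num` → num = 17; result = 15
So num = 17

Answer: 17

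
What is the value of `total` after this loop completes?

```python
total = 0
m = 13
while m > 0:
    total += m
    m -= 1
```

Sum 13 down to 1
`total` takes the values: 0 → 13 → 25 → 36 → 46 → 55 → 63 → 70 → 76 → 81 → 85 → 88 → 90 → 91

Answer: 91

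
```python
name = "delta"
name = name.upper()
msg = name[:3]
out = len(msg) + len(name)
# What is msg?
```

Trace:
`name = "delta"` → name = 'delta'
`name = name.upper()` → name = 'DELTA'
`msg = name[:3]` → msg = 'DEL'
`out = len(msg) + len(name)` → out = 8
So msg = 'DEL'

Answer: 'DEL'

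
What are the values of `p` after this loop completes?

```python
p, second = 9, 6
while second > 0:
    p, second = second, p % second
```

GCD of 9 and 6
`p` takes the values: 9 → 6 → 3

Answer: 3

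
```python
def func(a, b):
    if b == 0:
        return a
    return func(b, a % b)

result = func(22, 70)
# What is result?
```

func(22, 70) -> func(70, 22) -> func(22, 4) -> func(4, 2) -> func(2, 0) -> 2

Answer: 2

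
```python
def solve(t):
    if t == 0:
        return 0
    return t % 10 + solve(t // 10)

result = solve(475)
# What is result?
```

Sum of digits of 475: 5 + 7 + 4 = 16

Answer: 16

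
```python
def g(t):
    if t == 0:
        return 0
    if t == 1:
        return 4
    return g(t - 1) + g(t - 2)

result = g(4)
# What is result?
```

Build up from base cases: g(0)=0, g(1)=4, g(2)=4, g(3)=8, g(4)=12

Answer: 12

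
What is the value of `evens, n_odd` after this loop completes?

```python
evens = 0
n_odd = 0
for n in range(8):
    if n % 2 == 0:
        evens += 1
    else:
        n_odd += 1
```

Count evens and odds in range(8)
`evens, n_odd` takes the values: (0, 0) → (1, 0) → (1, 1) → (2, 1) → (2, 2) → (3, 2) → (3, 3) → (4, 3) → (4, 4)

Answer: 4, 4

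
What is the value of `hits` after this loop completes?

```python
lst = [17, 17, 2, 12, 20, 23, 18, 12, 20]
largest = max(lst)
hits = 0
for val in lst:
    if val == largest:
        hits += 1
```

Count of max value 23 in [17, 17, 2, 12, 20, 23, 18, 12, 20]
`hits` takes the values: 0 → 1

Answer: 1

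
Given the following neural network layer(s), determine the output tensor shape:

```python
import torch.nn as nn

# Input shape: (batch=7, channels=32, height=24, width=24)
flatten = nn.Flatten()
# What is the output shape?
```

Input: (7, 32, 24, 24) -> Output: (7, 18432)

Answer: (7, 18432)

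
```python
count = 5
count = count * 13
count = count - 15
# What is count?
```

Trace:
`count = 5` → count = 5
`count = count * 13` → count = 65
`count = count - 15` → count = 50
So count = 50

Answer: 50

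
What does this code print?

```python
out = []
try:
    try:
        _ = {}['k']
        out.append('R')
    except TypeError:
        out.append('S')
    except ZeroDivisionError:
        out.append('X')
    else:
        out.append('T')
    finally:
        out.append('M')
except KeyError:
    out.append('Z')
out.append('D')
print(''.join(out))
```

Execution trace: 'M' (finally) → 'Z' (outer except KeyError) → 'D' (after the try/except). Output: MZD

Answer: MZD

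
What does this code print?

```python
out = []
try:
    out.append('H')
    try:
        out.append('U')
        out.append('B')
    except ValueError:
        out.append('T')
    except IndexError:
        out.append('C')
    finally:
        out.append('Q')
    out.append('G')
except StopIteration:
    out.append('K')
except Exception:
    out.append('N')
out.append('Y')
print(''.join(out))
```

Execution trace: 'H' (try body) → 'U' (inner try body) → 'B' (inner try body, no exception) → 'Q' (inner finally) → 'G' (try body, no exception) → 'Y' (after the try/except). Output: HUBQGY

Answer: HUBQGY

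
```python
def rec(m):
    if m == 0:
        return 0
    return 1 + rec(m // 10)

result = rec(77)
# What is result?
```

Count of digits of 77: 2

Answer: 2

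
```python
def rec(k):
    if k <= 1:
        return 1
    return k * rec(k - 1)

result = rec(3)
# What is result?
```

rec(3) = 3 * 2 * 1 = 6

Answer: 6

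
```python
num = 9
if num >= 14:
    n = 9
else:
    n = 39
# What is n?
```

Trace:
`num = 9` → num = 9
`if num >= 14: ...` → num >= 14 is False, take else branch → n = 39
So n = 39

Answer: 39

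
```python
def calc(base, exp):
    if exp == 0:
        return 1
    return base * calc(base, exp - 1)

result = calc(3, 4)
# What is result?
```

calc(3, 4) = 3 * 3 * 3 * 3 = 81

Answer: 81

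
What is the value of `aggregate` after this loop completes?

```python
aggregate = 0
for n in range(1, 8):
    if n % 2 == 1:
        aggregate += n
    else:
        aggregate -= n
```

Add odd, subtract even
`aggregate` takes the values: 0 → 1 → -1 → 2 → -2 → 3 → -3 → 4

Answer: 4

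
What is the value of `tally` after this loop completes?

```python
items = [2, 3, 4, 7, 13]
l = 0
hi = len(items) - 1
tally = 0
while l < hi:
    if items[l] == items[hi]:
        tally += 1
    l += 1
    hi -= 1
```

Count matching pairs from ends
`tally` takes the values: 0

Answer: 0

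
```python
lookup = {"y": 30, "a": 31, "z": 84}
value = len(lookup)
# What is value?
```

Trace:
`lookup = {"y": 30, "a": 31, "z": 84}` → lookup = {'y': 30, 'a': 31, 'z': 84}
`value = len(lookup)` → value = 3
So value = 3

Answer: 3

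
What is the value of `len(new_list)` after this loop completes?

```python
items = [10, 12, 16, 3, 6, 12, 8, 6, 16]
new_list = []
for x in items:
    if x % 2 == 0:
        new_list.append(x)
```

Count even numbers in [10, 12, 16, 3, 6, 12, 8, 6, 16]
`new_list` takes the values: [] → [10] → [10, 12] → [10, 12, 16] → [10, 12, 16, 6] → [10, 12, 16, 6, 12] → [10, 12, 16, 6, 12, 8] → [10, 12, 16, 6, 12, 8, 6] → [10, 12, 16, 6, 12, 8, 6, 16]
So `len(new_list)` = 8

Answer: 8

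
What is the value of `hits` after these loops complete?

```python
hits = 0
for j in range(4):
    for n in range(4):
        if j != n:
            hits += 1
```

4² - 4 (exclude diagonal)
`hits` takes the values: 0 → 1 → 2 → 3 → 4 → 5 → 6 → 7 → 8 → 9 → 10 → 11 → 12

Answer: 12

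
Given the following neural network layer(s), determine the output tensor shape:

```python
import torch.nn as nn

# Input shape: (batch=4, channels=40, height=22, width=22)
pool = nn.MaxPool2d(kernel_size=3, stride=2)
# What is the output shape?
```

Input: (4, 40, 22, 22) -> Output: (4, 40, 10, 10)

Answer: (4, 40, 10, 10)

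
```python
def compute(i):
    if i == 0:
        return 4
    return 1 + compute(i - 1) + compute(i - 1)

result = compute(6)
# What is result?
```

compute(i) = 1 + 2·compute(i-1), compute(0)=4. Closed form: (4+1)·2^6 - 1 = 319.

Answer: 319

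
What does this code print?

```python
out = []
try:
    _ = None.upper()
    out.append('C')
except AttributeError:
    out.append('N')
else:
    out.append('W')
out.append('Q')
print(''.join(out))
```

Execution trace: 'N' (except AttributeError) → 'Q' (after the try/except). Output: NQ

Answer: NQ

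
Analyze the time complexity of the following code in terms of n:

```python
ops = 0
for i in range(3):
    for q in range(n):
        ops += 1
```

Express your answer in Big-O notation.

Each loop level contributes: 1 × n. Multiplying the contributions gives O(n).

Answer: O(n)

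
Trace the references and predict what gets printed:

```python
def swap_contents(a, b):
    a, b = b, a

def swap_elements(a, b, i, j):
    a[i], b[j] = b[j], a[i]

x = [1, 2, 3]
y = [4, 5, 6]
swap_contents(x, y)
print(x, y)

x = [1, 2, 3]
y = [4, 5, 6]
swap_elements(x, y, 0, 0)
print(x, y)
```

Key concept: parameter rebinding vs mutation.
Step by step:
`x = [1, 2, 3]` → x = [1, 2, 3]
`y = [4, 5, 6]` → y = [4, 5, 6]
`swap_contents(x, y)` → no visible change to tracked variables
`print(x, y)` → prints [1, 2, 3] [4, 5, 6]
`x = [1, 2, 3]` → x = [1, 2, 3]
`y = [4, 5, 6]` → y = [4, 5, 6]
`swap_elements(x, y, 0, 0)` → x = [4, 2, 3]; y = [1, 5, 6]
`print(x, y)` → prints [4, 2, 3] [1, 5, 6]

Answer:
[1, 2, 3] [4, 5, 6]
[4, 2, 3] [1, 5, 6]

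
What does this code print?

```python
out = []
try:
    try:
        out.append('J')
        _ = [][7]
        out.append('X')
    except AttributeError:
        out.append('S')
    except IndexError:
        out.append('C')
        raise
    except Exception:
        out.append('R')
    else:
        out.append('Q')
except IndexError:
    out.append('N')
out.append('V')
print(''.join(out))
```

Execution trace: 'J' (inner try body) → 'C' (inner except IndexError) → 'N' (outer except IndexError) → 'V' (after the try/except). Output: JCNV

Answer: JCNV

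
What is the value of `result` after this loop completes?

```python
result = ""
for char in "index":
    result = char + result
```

Reverse 'index'
`result` takes the values: "" → "i" → "ni" → "dni" → "edni" → "xedni"

Answer: "xedni"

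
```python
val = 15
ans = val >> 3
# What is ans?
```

Trace:
`val = 15` → val = 15
`ans = val >> 3` → ans = 1
So ans = 1

Answer: 1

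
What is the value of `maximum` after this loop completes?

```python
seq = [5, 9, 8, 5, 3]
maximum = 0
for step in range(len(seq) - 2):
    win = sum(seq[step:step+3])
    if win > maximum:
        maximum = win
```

Max sum of 3-element window in [5, 9, 8, 5, 3]
`maximum` takes the values: 0 → 22

Answer: 22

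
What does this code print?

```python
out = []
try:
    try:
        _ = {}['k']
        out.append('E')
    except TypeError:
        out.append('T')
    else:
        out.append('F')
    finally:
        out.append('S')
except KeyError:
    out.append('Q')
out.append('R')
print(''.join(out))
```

Execution trace: 'S' (finally) → 'Q' (outer except KeyError) → 'R' (after the try/except). Output: SQR

Answer: SQR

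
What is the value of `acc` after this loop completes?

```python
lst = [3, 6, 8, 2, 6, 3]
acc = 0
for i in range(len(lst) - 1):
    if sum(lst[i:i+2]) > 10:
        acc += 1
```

Count windows with sum > 10
`acc` takes the values: 0 → 1

Answer: 1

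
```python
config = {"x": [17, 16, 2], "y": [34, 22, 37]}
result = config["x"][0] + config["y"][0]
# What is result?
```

Trace:
`config = {"x": [17, 16, 2], "y": [34, 22, 37]}` → config = {'x': [17, 16, 2], 'y': [34, 22, 37]}
`result = config["x"][0] + config["y"][0]` → result = 51
So result = 51

Answer: 51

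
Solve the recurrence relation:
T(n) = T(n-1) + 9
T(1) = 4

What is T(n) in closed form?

Unrolling: T(n) = T(1) + 9·(n-1) = 4 + 9(n-1) = 9n - 5.

Answer: T(n) = 9n - 5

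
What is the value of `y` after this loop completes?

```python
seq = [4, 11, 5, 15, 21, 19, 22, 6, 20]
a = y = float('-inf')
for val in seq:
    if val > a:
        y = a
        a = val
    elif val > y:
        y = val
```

Second largest (with repeats) in [4, 11, 5, 15, 21, 19, 22, 6, 20]
`y` takes the values: -inf → 4 → 5 → 11 → 15 → 19 → 21

Answer: 21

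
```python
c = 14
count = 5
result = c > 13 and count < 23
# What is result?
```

Trace:
`c = 14` → c = 14
`count = 5` → count = 5
`result = c > 13 and count < 23` → result = True
So result = True

Answer: True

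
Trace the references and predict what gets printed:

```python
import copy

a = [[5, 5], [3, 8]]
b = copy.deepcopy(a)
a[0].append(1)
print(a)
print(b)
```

Key concept: deep copy is fully independent.
Step by step:
`a = [[5, 5], [3, 8]]` → a = [[5, 5], [3, 8]]
`b = copy.deepcopy(a)` → b = [[5, 5], [3, 8]]
`a[0].append(1)` → a = [[5, 5, 1], [3, 8]]
`print(a)` → prints [[5, 5, 1], [3, 8]]
`print(b)` → prints [[5, 5], [3, 8]]

Answer:
[[5, 5, 1], [3, 8]]
[[5, 5], [3, 8]]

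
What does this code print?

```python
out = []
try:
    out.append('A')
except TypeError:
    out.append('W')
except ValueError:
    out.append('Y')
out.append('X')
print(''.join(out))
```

Execution trace: 'A' (try body, no exception) → 'X' (after the try/except). Output: AX

Answer: AX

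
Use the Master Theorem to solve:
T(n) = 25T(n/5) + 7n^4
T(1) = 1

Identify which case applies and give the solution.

a=25, b=5, f(n)=7n^4. log_5(25) = 2. Since c=4 > 2 and the regularity condition holds (25(n/5)^4 = (25/5^4)n^4 with 25/5^4 < 1), Case 3 applies: T(n) = Θ(f(n)) = O(n^4).

Answer: O(n^4) - Case 3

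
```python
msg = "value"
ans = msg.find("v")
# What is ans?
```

Trace:
`msg = "value"` → msg = 'value'
`ans = msg.find("v")` → ans = 0
So ans = 0

Answer: 0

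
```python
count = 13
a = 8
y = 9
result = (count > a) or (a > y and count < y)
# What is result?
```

Trace:
`count = 13` → count = 13
`a = 8` → a = 8
`y = 9` → y = 9
`result = (count > a) or (a > y and count < y)` → result = True
So result = True

Answer: True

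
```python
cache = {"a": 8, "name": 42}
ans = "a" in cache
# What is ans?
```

Trace:
`cache = {"a": 8, "name": 42}` → cache = {'a': 8, 'name': 42}
`ans = "a" in cache` → ans = True
So ans = True

Answer: True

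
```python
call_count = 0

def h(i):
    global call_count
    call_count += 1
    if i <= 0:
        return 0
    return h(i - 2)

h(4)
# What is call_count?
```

Linear recursion stepping by 2: 3 calls from i=4 down to ≤0.

Answer: 3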